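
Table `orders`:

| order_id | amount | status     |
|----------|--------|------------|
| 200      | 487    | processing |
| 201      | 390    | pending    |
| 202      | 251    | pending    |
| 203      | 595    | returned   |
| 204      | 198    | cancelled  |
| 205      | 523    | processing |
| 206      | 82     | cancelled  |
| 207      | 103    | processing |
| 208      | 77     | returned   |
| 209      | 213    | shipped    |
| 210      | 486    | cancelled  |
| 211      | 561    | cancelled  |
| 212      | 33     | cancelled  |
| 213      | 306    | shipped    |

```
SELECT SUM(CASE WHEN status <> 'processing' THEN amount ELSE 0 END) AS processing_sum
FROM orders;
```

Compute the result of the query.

3192

order_id=200: ✗
order_id=201: ✓ → 390
order_id=202: ✓ → 251
order_id=203: ✓ → 595
order_id=204: ✓ → 198
order_id=205: ✗
order_id=206: ✓ → 82
order_id=207: ✗
order_id=208: ✓ → 77
order_id=209: ✓ → 213
order_id=210: ✓ → 486
order_id=211: ✓ → 561
order_id=212: ✓ → 33
order_id=213: ✓ → 306
processing_sum = 390 + 251 + 595 + 198 + 82 + 77 + 213 + 486 + 561 + 33 + 306 = 3192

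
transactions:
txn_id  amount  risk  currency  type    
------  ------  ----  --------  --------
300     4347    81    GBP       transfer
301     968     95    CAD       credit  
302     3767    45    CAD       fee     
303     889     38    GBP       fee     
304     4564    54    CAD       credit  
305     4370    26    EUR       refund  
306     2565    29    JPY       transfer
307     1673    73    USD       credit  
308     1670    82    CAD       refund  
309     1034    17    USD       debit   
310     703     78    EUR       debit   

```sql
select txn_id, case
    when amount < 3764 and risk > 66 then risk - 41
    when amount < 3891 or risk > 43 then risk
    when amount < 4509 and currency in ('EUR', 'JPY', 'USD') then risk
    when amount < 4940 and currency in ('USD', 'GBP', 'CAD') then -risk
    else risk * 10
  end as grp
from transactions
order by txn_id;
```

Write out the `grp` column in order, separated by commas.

txn_id=300: amount < 3891 or risk > 43 → 81
txn_id=301: amount < 3764 and risk > 66 → 54
txn_id=302: amount < 3891 or risk > 43 → 45
txn_id=303: amount < 3891 or risk > 43 → 38
txn_id=304: amount < 3891 or risk > 43 → 54
txn_id=305: amount < 4509 and currency in ('EUR', 'JPY', 'USD') → 26
txn_id=306: amount < 3891 or risk > 43 → 29
txn_id=307: amount < 3764 and risk > 66 → 32
txn_id=308: amount < 3764 and risk > 66 → 41
txn_id=309: amount < 3891 or risk > 43 → 17
txn_id=310: amount < 3764 and risk > 66 → 37

81, 54, 45, 38, 54, 26, 29, 32, 41, 17, 37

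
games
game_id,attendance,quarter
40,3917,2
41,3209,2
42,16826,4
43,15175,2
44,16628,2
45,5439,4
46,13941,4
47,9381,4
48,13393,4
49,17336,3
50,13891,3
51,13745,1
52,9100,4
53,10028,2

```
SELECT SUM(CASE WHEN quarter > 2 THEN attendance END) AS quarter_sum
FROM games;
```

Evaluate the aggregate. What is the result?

99307

game_id=40: ✗
game_id=41: ✗
game_id=42: ✓ → 16826
game_id=43: ✗
game_id=44: ✗
game_id=45: ✓ → 5439
game_id=46: ✓ → 13941
game_id=47: ✓ → 9381
game_id=48: ✓ → 13393
game_id=49: ✓ → 17336
game_id=50: ✓ → 13891
game_id=51: ✗
game_id=52: ✓ → 9100
game_id=53: ✗
quarter_sum = 16826 + 5439 + 13941 + 9381 + 13393 + 17336 + 13891 + 9100 = 99307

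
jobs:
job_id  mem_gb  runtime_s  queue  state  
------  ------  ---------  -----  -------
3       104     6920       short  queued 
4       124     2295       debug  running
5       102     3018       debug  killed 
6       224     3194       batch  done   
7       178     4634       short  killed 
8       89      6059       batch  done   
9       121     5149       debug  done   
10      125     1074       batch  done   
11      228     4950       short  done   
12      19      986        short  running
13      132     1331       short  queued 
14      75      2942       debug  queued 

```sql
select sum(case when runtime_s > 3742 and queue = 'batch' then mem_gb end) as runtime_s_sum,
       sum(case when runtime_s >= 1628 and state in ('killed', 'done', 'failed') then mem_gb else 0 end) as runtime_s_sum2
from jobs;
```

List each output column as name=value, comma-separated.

runtime_s_sum=89, runtime_s_sum2=942

[runtime_s_sum: runtime_s > 3742 and queue = 'batch']
job_id=3: ✗
job_id=4: ✗
job_id=5: ✗
job_id=6: ✗
job_id=7: ✗
job_id=8: ✓ → 89
job_id=9: ✗
job_id=10: ✗
job_id=11: ✗
job_id=12: ✗
job_id=13: ✗
job_id=14: ✗
runtime_s_sum = 89
—
[runtime_s_sum2: runtime_s >= 1628 and state in ('killed', 'done', 'failed')]
job_id=3: ✗
job_id=4: ✗
job_id=5: ✓ → 102
job_id=6: ✓ → 224
job_id=7: ✓ → 178
job_id=8: ✓ → 89
job_id=9: ✓ → 121
job_id=10: ✗
job_id=11: ✓ → 228
job_id=12: ✗
job_id=13: ✗
job_id=14: ✗
runtime_s_sum2 = 102 + 224 + 178 + 89 + 121 + 228 = 942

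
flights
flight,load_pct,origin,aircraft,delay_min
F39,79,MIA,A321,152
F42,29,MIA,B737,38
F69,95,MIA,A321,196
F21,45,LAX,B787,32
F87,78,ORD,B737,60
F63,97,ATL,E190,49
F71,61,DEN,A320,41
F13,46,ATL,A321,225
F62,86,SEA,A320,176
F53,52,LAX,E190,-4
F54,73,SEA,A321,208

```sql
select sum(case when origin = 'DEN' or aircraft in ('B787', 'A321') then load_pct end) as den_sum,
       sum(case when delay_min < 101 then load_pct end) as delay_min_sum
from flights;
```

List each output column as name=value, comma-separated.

[den_sum: origin = 'DEN' or aircraft in ('B787', 'A321')]
flight=F39: ✓ → 79
flight=F42: ✗
flight=F69: ✓ → 95
flight=F21: ✓ → 45
flight=F87: ✗
flight=F63: ✗
flight=F71: ✓ → 61
flight=F13: ✓ → 46
flight=F62: ✗
flight=F53: ✗
flight=F54: ✓ → 73
den_sum = 79 + 95 + 45 + 61 + 46 + 73 = 399
—
[delay_min_sum: delay_min < 101]
flight=F39: ✗
flight=F42: ✓ → 29
flight=F69: ✗
flight=F21: ✓ → 45
flight=F87: ✓ → 78
flight=F63: ✓ → 97
flight=F71: ✓ → 61
flight=F13: ✗
flight=F62: ✗
flight=F53: ✓ → 52
flight=F54: ✗
delay_min_sum = 29 + 45 + 78 + 97 + 61 + 52 = 362

den_sum=399, delay_min_sum=362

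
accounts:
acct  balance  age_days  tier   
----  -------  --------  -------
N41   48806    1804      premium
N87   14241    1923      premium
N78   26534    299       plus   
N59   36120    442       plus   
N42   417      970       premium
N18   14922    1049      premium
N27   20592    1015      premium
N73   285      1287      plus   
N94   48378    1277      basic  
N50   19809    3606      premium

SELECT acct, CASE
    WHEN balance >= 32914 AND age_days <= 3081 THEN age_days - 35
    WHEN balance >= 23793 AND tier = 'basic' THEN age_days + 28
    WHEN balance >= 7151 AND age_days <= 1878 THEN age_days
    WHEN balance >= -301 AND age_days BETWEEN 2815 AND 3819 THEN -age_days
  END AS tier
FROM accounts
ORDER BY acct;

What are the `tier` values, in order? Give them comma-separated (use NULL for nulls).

1049, 1015, 1769, NULL, -3606, 407, NULL, 299, NULL, 1242

acct=N18: balance >= 7151 AND age_days <= 1878 → 1049
acct=N27: balance >= 7151 AND age_days <= 1878 → 1015
acct=N41: balance >= 32914 AND age_days <= 3081 → 1769
acct=N42: (no match → NULL) → NULL
acct=N50: balance >= -301 AND age_days BETWEEN 2815 AND 3819 → -3606
acct=N59: balance >= 32914 AND age_days <= 3081 → 407
acct=N73: (no match → NULL) → NULL
acct=N78: balance >= 7151 AND age_days <= 1878 → 299
acct=N87: (no match → NULL) → NULL
acct=N94: balance >= 32914 AND age_days <= 3081 → 1242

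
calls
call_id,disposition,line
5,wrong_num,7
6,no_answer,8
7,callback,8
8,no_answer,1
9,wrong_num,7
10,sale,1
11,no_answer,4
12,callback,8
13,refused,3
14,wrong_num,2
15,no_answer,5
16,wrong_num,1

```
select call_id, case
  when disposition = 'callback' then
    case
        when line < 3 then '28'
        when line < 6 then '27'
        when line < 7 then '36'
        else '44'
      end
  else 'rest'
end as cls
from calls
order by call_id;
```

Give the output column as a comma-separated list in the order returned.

call_id=5: disposition='wrong_num' → outer ELSE → rest
call_id=6: disposition='no_answer' → outer ELSE → rest
call_id=7: disposition='callback' → inner[ELSE] → 44
call_id=8: disposition='no_answer' → outer ELSE → rest
call_id=9: disposition='wrong_num' → outer ELSE → rest
call_id=10: disposition='sale' → outer ELSE → rest
call_id=11: disposition='no_answer' → outer ELSE → rest
call_id=12: disposition='callback' → inner[ELSE] → 44
call_id=13: disposition='refused' → outer ELSE → rest
call_id=14: disposition='wrong_num' → outer ELSE → rest
call_id=15: disposition='no_answer' → outer ELSE → rest
call_id=16: disposition='wrong_num' → outer ELSE → rest

rest, rest, 44, rest, rest, rest, rest, 44, rest, rest, rest, rest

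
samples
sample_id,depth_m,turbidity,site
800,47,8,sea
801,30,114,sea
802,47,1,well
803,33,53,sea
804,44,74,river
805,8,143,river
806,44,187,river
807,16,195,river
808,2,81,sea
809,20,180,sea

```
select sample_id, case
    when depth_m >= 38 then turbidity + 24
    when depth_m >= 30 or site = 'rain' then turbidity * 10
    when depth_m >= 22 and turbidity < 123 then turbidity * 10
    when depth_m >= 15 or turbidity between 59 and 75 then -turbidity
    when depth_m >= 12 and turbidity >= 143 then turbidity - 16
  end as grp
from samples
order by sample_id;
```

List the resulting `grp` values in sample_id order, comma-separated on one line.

sample_id=800: depth_m >= 38 → 32
sample_id=801: depth_m >= 30 or site = 'rain' → 1140
sample_id=802: depth_m >= 38 → 25
sample_id=803: depth_m >= 30 or site = 'rain' → 530
sample_id=804: depth_m >= 38 → 98
sample_id=805: (no match → NULL) → NULL
sample_id=806: depth_m >= 38 → 211
sample_id=807: depth_m >= 15 or turbidity between 59 and 75 → -195
sample_id=808: (no match → NULL) → NULL
sample_id=809: depth_m >= 15 or turbidity between 59 and 75 → -180

32, 1140, 25, 530, 98, NULL, 211, -195, NULL, -180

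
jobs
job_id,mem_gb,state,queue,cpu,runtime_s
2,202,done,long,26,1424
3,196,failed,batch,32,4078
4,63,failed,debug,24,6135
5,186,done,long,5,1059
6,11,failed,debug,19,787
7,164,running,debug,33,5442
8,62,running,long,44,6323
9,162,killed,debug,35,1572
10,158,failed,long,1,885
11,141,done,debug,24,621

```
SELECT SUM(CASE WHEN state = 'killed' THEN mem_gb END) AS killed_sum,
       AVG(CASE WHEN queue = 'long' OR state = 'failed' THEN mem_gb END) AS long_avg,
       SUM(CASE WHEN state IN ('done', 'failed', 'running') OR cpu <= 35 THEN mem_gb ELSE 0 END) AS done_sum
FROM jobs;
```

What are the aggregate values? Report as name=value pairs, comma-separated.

killed_sum=162, long_avg=125.4285714286, done_sum=1345

[killed_sum: state = 'killed']
job_id=2: ✗
job_id=3: ✗
job_id=4: ✗
job_id=5: ✗
job_id=6: ✗
job_id=7: ✗
job_id=8: ✗
job_id=9: ✓ → 162
job_id=10: ✗
job_id=11: ✗
killed_sum = 162
—
[long_avg: queue = 'long' OR state = 'failed']
job_id=2: ✓ → 202
job_id=3: ✓ → 196
job_id=4: ✓ → 63
job_id=5: ✓ → 186
job_id=6: ✓ → 11
job_id=7: ✗
job_id=8: ✓ → 62
job_id=9: ✗
job_id=10: ✓ → 158
job_id=11: ✗
long_avg = (202 + 196 + 63 + 186 + 11 + 62 + 158) / 7 = 125.4285714286
—
[done_sum: state IN ('done', 'failed', 'running') OR cpu <= 35]
job_id=2: ✓ → 202
job_id=3: ✓ → 196
job_id=4: ✓ → 63
job_id=5: ✓ → 186
job_id=6: ✓ → 11
job_id=7: ✓ → 164
job_id=8: ✓ → 62
job_id=9: ✓ → 162
job_id=10: ✓ → 158
job_id=11: ✓ → 141
done_sum = 202 + 196 + 63 + 186 + 11 + 164 + 62 + 162 + 158 + 141 = 1345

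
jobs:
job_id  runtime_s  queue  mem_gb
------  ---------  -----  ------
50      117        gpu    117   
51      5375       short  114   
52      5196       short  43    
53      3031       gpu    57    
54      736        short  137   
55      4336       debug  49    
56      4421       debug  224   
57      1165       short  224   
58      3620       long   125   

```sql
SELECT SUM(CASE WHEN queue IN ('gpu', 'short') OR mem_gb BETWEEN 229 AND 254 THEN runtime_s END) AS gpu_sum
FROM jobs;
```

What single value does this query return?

15620

job_id=50: ✓ → 117
job_id=51: ✓ → 5375
job_id=52: ✓ → 5196
job_id=53: ✓ → 3031
job_id=54: ✓ → 736
job_id=55: ✗
job_id=56: ✗
job_id=57: ✓ → 1165
job_id=58: ✗
gpu_sum = 117 + 5375 + 5196 + 3031 + 736 + 1165 = 15620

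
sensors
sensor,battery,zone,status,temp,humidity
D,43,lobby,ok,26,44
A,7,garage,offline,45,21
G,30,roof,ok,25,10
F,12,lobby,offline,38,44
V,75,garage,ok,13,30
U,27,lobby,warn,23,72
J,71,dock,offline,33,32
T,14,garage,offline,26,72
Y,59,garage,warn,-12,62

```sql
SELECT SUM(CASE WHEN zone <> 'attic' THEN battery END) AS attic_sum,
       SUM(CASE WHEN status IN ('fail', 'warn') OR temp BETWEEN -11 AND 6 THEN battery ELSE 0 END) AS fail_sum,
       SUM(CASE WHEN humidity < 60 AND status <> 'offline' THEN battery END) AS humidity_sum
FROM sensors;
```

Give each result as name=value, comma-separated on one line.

attic_sum=338, fail_sum=86, humidity_sum=148

[attic_sum: zone <> 'attic']
sensor=D: ✓ → 43
sensor=A: ✓ → 7
sensor=G: ✓ → 30
sensor=F: ✓ → 12
sensor=V: ✓ → 75
sensor=U: ✓ → 27
sensor=J: ✓ → 71
sensor=T: ✓ → 14
sensor=Y: ✓ → 59
attic_sum = 43 + 7 + 30 + 12 + 75 + 27 + 71 + 14 + 59 = 338
—
[fail_sum: status IN ('fail', 'warn') OR temp BETWEEN -11 AND 6]
sensor=D: ✗
sensor=A: ✗
sensor=G: ✗
sensor=F: ✗
sensor=V: ✗
sensor=U: ✓ → 27
sensor=J: ✗
sensor=T: ✗
sensor=Y: ✓ → 59
fail_sum = 27 + 59 = 86
—
[humidity_sum: humidity < 60 AND status <> 'offline']
sensor=D: ✓ → 43
sensor=A: ✗
sensor=G: ✓ → 30
sensor=F: ✗
sensor=V: ✓ → 75
sensor=U: ✗
sensor=J: ✗
sensor=T: ✗
sensor=Y: ✗
humidity_sum = 43 + 30 + 75 = 148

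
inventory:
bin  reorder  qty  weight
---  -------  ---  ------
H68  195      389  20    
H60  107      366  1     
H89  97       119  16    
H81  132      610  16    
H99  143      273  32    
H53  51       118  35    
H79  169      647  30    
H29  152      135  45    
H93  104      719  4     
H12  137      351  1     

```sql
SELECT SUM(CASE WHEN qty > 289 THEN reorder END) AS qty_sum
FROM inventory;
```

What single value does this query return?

bin=H68: ✓ → 195
bin=H60: ✓ → 107
bin=H89: ✗
bin=H81: ✓ → 132
bin=H99: ✗
bin=H53: ✗
bin=H79: ✓ → 169
bin=H29: ✗
bin=H93: ✓ → 104
bin=H12: ✓ → 137
qty_sum = 195 + 107 + 132 + 169 + 104 + 137 = 844

844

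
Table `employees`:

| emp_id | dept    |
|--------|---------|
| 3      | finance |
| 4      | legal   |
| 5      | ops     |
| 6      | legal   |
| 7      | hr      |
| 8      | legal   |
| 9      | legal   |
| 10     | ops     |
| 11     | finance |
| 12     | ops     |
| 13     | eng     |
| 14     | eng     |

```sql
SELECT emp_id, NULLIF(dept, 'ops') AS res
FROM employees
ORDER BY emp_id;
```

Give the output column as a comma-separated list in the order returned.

emp_id=3: dept=finance vs ops: differ → finance
emp_id=4: dept=legal vs ops: differ → legal
emp_id=5: dept=ops vs ops: equal → NULL
emp_id=6: dept=legal vs ops: differ → legal
emp_id=7: dept=hr vs ops: differ → hr
emp_id=8: dept=legal vs ops: differ → legal
emp_id=9: dept=legal vs ops: differ → legal
emp_id=10: dept=ops vs ops: equal → NULL
emp_id=11: dept=finance vs ops: differ → finance
emp_id=12: dept=ops vs ops: equal → NULL
emp_id=13: dept=eng vs ops: differ → eng
emp_id=14: dept=eng vs ops: differ → eng

finance, legal, NULL, legal, hr, legal, legal, NULL, finance, NULL, eng, eng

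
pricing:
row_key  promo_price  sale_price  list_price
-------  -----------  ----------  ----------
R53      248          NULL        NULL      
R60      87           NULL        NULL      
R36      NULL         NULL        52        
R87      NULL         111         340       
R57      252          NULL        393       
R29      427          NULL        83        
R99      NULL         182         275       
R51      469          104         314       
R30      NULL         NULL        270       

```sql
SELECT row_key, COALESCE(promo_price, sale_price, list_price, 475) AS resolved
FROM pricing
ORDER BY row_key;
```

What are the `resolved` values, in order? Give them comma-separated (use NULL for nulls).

427, 270, 52, 469, 248, 252, 87, 111, 182

row_key=R29: promo_price=427 → 427
row_key=R30: promo_price=NULL, sale_price=NULL, list_price=270 → 270
row_key=R36: promo_price=NULL, sale_price=NULL, list_price=52 → 52
row_key=R51: promo_price=469 → 469
row_key=R53: promo_price=248 → 248
row_key=R57: promo_price=252 → 252
row_key=R60: promo_price=87 → 87
row_key=R87: promo_price=NULL, sale_price=111 → 111
row_key=R99: promo_price=NULL, sale_price=182 → 182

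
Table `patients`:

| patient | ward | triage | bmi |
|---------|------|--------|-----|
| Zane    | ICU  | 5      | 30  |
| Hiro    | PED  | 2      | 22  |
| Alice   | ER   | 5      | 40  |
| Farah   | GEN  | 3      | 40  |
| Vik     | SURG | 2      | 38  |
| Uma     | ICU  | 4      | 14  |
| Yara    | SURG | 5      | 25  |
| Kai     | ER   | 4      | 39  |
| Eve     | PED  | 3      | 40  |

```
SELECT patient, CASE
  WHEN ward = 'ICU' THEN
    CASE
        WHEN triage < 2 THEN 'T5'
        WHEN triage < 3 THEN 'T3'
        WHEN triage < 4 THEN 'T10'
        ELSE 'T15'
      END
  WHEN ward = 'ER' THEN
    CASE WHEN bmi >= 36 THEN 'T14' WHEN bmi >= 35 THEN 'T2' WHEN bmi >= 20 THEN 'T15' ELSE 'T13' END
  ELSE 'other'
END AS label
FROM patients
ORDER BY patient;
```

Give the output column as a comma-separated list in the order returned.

T14, other, other, other, T14, T15, other, other, T15

patient=Alice: ward='ER' → inner[bmi >= 36] → T14
patient=Eve: ward='PED' → outer ELSE → other
patient=Farah: ward='GEN' → outer ELSE → other
patient=Hiro: ward='PED' → outer ELSE → other
patient=Kai: ward='ER' → inner[bmi >= 36] → T14
patient=Uma: ward='ICU' → inner[ELSE] → T15
patient=Vik: ward='SURG' → outer ELSE → other
patient=Yara: ward='SURG' → outer ELSE → other
patient=Zane: ward='ICU' → inner[ELSE] → T15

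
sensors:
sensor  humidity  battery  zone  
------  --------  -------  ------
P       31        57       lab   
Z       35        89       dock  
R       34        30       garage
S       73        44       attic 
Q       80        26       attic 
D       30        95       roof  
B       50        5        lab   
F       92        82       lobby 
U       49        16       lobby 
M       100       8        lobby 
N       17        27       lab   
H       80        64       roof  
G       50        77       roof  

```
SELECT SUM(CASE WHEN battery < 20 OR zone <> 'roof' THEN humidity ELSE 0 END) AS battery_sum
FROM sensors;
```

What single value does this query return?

sensor=P: ✓ → 31
sensor=Z: ✓ → 35
sensor=R: ✓ → 34
sensor=S: ✓ → 73
sensor=Q: ✓ → 80
sensor=D: ✗
sensor=B: ✓ → 50
sensor=F: ✓ → 92
sensor=U: ✓ → 49
sensor=M: ✓ → 100
sensor=N: ✓ → 17
sensor=H: ✗
sensor=G: ✗
battery_sum = 31 + 35 + 34 + 73 + 80 + 50 + 92 + 49 + 100 + 17 = 561

561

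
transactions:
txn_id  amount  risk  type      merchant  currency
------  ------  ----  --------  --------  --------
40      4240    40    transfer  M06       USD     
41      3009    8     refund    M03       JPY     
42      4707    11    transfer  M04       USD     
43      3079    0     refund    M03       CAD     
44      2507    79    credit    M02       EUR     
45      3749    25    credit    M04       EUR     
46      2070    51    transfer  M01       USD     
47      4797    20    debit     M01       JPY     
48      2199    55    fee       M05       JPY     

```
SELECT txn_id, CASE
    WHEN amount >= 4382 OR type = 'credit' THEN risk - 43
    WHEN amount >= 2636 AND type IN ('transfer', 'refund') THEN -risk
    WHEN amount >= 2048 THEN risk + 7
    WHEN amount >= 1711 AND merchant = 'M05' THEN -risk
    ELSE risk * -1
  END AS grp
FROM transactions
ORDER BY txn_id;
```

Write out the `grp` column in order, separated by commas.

-40, -8, -32, 0, 36, -18, 58, -23, 62

txn_id=40: amount >= 2636 AND type IN ('transfer', 'refund') → -40
txn_id=41: amount >= 2636 AND type IN ('transfer', 'refund') → -8
txn_id=42: amount >= 4382 OR type = 'credit' → -32
txn_id=43: amount >= 2636 AND type IN ('transfer', 'refund') → 0
txn_id=44: amount >= 4382 OR type = 'credit' → 36
txn_id=45: amount >= 4382 OR type = 'credit' → -18
txn_id=46: amount >= 2048 → 58
txn_id=47: amount >= 4382 OR type = 'credit' → -23
txn_id=48: amount >= 2048 → 62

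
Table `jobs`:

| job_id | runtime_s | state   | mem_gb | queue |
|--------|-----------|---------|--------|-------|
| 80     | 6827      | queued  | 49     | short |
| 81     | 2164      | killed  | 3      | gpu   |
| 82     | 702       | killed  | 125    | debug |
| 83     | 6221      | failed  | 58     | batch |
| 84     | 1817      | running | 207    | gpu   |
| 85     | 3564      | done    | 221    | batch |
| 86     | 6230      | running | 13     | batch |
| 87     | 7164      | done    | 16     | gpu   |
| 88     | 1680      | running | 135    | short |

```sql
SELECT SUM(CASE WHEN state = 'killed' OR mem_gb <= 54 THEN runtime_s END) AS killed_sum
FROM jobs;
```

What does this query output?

23087

job_id=80: ✓ → 6827
job_id=81: ✓ → 2164
job_id=82: ✓ → 702
job_id=83: ✗
job_id=84: ✗
job_id=85: ✗
job_id=86: ✓ → 6230
job_id=87: ✓ → 7164
job_id=88: ✗
killed_sum = 6827 + 2164 + 702 + 6230 + 7164 = 23087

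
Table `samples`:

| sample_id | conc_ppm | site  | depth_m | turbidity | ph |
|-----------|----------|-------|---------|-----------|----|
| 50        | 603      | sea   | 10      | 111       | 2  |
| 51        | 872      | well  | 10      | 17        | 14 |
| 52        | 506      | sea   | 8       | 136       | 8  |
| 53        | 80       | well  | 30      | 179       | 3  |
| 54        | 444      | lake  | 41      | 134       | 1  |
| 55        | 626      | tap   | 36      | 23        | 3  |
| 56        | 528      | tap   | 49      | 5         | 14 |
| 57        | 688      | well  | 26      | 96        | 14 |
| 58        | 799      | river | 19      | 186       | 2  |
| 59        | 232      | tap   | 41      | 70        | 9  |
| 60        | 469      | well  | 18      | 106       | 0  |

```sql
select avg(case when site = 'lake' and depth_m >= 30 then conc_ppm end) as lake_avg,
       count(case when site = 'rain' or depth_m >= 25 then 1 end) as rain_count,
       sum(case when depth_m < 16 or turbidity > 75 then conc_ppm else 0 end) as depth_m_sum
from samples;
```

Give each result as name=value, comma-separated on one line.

[lake_avg: site = 'lake' and depth_m >= 30]
sample_id=50: ✗
sample_id=51: ✗
sample_id=52: ✗
sample_id=53: ✗
sample_id=54: ✓ → 444
sample_id=55: ✗
sample_id=56: ✗
sample_id=57: ✗
sample_id=58: ✗
sample_id=59: ✗
sample_id=60: ✗
lake_avg = 444
—
[rain_count: site = 'rain' or depth_m >= 25]
sample_id=50: ✗
sample_id=51: ✗
sample_id=52: ✗
sample_id=53: ✓ → 1
sample_id=54: ✓ → 1
sample_id=55: ✓ → 1
sample_id=56: ✓ → 1
sample_id=57: ✓ → 1
sample_id=58: ✗
sample_id=59: ✓ → 1
sample_id=60: ✗
rain_count = COUNT(1, 1, 1, 1, 1, 1) = 6
—
[depth_m_sum: depth_m < 16 or turbidity > 75]
sample_id=50: ✓ → 603
sample_id=51: ✓ → 872
sample_id=52: ✓ → 506
sample_id=53: ✓ → 80
sample_id=54: ✓ → 444
sample_id=55: ✗
sample_id=56: ✗
sample_id=57: ✓ → 688
sample_id=58: ✓ → 799
sample_id=59: ✗
sample_id=60: ✓ → 469
depth_m_sum = 603 + 872 + 506 + 80 + 444 + 688 + 799 + 469 = 4461

lake_avg=444, rain_count=6, depth_m_sum=4461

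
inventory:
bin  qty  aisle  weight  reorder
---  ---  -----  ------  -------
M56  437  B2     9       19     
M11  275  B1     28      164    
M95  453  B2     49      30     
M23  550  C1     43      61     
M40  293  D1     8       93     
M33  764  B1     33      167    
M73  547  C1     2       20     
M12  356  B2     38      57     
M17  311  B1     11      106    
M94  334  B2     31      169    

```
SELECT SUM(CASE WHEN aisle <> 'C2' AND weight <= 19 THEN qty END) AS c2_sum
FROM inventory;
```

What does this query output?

bin=M56: ✓ → 437
bin=M11: ✗
bin=M95: ✗
bin=M23: ✗
bin=M40: ✓ → 293
bin=M33: ✗
bin=M73: ✓ → 547
bin=M12: ✗
bin=M17: ✓ → 311
bin=M94: ✗
c2_sum = 437 + 293 + 547 + 311 = 1588

1588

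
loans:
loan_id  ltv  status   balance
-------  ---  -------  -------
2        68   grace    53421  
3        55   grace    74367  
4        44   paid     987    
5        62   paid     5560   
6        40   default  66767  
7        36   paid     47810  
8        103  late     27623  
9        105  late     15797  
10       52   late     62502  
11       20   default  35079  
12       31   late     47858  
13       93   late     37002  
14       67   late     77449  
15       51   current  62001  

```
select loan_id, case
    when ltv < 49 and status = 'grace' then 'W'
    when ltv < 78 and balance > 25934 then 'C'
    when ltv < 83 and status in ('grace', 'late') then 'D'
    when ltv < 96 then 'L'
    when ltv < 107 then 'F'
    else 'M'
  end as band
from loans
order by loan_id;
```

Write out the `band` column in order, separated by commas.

C, C, L, L, C, C, F, F, C, C, C, L, C, C

loan_id=2: ltv < 78 and balance > 25934 → C
loan_id=3: ltv < 78 and balance > 25934 → C
loan_id=4: ltv < 96 → L
loan_id=5: ltv < 96 → L
loan_id=6: ltv < 78 and balance > 25934 → C
loan_id=7: ltv < 78 and balance > 25934 → C
loan_id=8: ltv < 107 → F
loan_id=9: ltv < 107 → F
loan_id=10: ltv < 78 and balance > 25934 → C
loan_id=11: ltv < 78 and balance > 25934 → C
loan_id=12: ltv < 78 and balance > 25934 → C
loan_id=13: ltv < 96 → L
loan_id=14: ltv < 78 and balance > 25934 → C
loan_id=15: ltv < 78 and balance > 25934 → C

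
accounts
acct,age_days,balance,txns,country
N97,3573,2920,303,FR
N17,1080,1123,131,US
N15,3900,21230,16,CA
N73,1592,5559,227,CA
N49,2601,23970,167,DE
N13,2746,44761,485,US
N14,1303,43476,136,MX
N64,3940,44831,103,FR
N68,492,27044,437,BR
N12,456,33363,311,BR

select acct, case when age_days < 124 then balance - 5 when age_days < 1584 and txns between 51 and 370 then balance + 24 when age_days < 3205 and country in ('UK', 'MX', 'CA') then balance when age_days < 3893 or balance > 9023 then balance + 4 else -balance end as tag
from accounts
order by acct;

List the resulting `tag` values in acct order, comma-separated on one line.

acct=N12: age_days < 1584 and txns between 51 and 370 → 33387
acct=N13: age_days < 3893 or balance > 9023 → 44765
acct=N14: age_days < 1584 and txns between 51 and 370 → 43500
acct=N15: age_days < 3893 or balance > 9023 → 21234
acct=N17: age_days < 1584 and txns between 51 and 370 → 1147
acct=N49: age_days < 3893 or balance > 9023 → 23974
acct=N64: age_days < 3893 or balance > 9023 → 44835
acct=N68: age_days < 3893 or balance > 9023 → 27048
acct=N73: age_days < 3205 and country in ('UK', 'MX', 'CA') → 5559
acct=N97: age_days < 3893 or balance > 9023 → 2924

33387, 44765, 43500, 21234, 1147, 23974, 44835, 27048, 5559, 2924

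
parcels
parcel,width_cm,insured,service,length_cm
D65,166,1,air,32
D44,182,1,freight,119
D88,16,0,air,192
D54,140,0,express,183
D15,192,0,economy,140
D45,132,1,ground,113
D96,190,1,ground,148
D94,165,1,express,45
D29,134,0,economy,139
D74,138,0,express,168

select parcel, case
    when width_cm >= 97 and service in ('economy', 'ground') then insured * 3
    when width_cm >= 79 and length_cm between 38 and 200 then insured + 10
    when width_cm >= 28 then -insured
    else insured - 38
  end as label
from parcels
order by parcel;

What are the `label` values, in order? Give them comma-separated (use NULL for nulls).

0, 0, 11, 3, 10, -1, 10, -38, 11, 3

parcel=D15: width_cm >= 97 and service in ('economy', 'ground') → 0
parcel=D29: width_cm >= 97 and service in ('economy', 'ground') → 0
parcel=D44: width_cm >= 79 and length_cm between 38 and 200 → 11
parcel=D45: width_cm >= 97 and service in ('economy', 'ground') → 3
parcel=D54: width_cm >= 79 and length_cm between 38 and 200 → 10
parcel=D65: width_cm >= 28 → -1
parcel=D74: width_cm >= 79 and length_cm between 38 and 200 → 10
parcel=D88: ELSE → -38
parcel=D94: width_cm >= 79 and length_cm between 38 and 200 → 11
parcel=D96: width_cm >= 97 and service in ('economy', 'ground') → 3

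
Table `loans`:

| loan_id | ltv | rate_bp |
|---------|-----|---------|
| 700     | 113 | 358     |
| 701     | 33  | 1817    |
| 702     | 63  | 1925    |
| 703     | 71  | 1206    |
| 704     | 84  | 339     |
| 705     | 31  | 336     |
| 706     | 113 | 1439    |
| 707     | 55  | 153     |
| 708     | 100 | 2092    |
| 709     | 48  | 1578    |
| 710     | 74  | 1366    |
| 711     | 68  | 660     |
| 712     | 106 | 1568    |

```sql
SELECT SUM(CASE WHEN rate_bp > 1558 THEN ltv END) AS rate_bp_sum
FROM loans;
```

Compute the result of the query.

350

loan_id=700: ✗
loan_id=701: ✓ → 33
loan_id=702: ✓ → 63
loan_id=703: ✗
loan_id=704: ✗
loan_id=705: ✗
loan_id=706: ✗
loan_id=707: ✗
loan_id=708: ✓ → 100
loan_id=709: ✓ → 48
loan_id=710: ✗
loan_id=711: ✗
loan_id=712: ✓ → 106
rate_bp_sum = 33 + 63 + 100 + 48 + 106 = 350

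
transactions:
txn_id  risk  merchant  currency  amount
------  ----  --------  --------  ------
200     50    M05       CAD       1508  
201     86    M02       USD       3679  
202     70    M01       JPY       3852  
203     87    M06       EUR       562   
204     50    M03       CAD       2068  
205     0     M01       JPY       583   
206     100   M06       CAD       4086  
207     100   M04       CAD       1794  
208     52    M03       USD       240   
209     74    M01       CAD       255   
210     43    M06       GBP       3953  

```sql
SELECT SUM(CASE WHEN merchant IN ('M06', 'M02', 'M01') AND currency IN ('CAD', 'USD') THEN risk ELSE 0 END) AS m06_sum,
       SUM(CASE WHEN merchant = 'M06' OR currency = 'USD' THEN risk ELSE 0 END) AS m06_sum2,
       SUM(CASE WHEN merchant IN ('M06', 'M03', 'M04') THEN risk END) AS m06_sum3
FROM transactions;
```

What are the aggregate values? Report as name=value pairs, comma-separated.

[m06_sum: merchant IN ('M06', 'M02', 'M01') AND currency IN ('CAD', 'USD')]
txn_id=200: ✗
txn_id=201: ✓ → 86
txn_id=202: ✗
txn_id=203: ✗
txn_id=204: ✗
txn_id=205: ✗
txn_id=206: ✓ → 100
txn_id=207: ✗
txn_id=208: ✗
txn_id=209: ✓ → 74
txn_id=210: ✗
m06_sum = 86 + 100 + 74 = 260
—
[m06_sum2: merchant = 'M06' OR currency = 'USD']
txn_id=200: ✗
txn_id=201: ✓ → 86
txn_id=202: ✗
txn_id=203: ✓ → 87
txn_id=204: ✗
txn_id=205: ✗
txn_id=206: ✓ → 100
txn_id=207: ✗
txn_id=208: ✓ → 52
txn_id=209: ✗
txn_id=210: ✓ → 43
m06_sum2 = 86 + 87 + 100 + 52 + 43 = 368
—
[m06_sum3: merchant IN ('M06', 'M03', 'M04')]
txn_id=200: ✗
txn_id=201: ✗
txn_id=202: ✗
txn_id=203: ✓ → 87
txn_id=204: ✓ → 50
txn_id=205: ✗
txn_id=206: ✓ → 100
txn_id=207: ✓ → 100
txn_id=208: ✓ → 52
txn_id=209: ✗
txn_id=210: ✓ → 43
m06_sum3 = 87 + 50 + 100 + 100 + 52 + 43 = 432

m06_sum=260, m06_sum2=368, m06_sum3=432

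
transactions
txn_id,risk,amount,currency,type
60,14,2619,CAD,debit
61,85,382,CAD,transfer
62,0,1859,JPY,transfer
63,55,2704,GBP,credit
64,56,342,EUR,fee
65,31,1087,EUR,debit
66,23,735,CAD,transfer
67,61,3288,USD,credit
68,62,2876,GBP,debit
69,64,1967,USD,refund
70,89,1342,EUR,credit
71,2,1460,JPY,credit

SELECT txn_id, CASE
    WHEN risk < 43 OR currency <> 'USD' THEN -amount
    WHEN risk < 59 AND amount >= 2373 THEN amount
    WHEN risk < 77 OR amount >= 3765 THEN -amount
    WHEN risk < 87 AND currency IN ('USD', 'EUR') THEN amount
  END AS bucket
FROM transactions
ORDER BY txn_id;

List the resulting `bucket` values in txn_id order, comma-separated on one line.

-2619, -382, -1859, -2704, -342, -1087, -735, -3288, -2876, -1967, -1342, -1460

txn_id=60: risk < 43 OR currency <> 'USD' → -2619
txn_id=61: risk < 43 OR currency <> 'USD' → -382
txn_id=62: risk < 43 OR currency <> 'USD' → -1859
txn_id=63: risk < 43 OR currency <> 'USD' → -2704
txn_id=64: risk < 43 OR currency <> 'USD' → -342
txn_id=65: risk < 43 OR currency <> 'USD' → -1087
txn_id=66: risk < 43 OR currency <> 'USD' → -735
txn_id=67: risk < 77 OR amount >= 3765 → -3288
txn_id=68: risk < 43 OR currency <> 'USD' → -2876
txn_id=69: risk < 77 OR amount >= 3765 → -1967
txn_id=70: risk < 43 OR currency <> 'USD' → -1342
txn_id=71: risk < 43 OR currency <> 'USD' → -1460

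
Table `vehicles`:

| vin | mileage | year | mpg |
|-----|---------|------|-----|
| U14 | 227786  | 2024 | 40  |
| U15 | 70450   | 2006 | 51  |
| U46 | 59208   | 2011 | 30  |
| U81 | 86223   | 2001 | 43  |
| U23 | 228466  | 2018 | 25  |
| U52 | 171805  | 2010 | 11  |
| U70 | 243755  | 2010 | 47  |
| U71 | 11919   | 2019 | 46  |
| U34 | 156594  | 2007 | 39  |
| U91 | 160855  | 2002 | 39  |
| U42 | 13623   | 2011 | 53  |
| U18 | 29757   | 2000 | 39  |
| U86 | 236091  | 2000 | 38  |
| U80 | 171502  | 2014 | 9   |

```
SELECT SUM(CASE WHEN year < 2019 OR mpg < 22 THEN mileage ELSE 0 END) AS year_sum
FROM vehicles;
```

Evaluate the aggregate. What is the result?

1628329

vin=U14: ✗
vin=U15: ✓ → 70450
vin=U46: ✓ → 59208
vin=U81: ✓ → 86223
vin=U23: ✓ → 228466
vin=U52: ✓ → 171805
vin=U70: ✓ → 243755
vin=U71: ✗
vin=U34: ✓ → 156594
vin=U91: ✓ → 160855
vin=U42: ✓ → 13623
vin=U18: ✓ → 29757
vin=U86: ✓ → 236091
vin=U80: ✓ → 171502
year_sum = 70450 + 59208 + 86223 + 228466 + 171805 + 243755 + 156594 + 160855 + 13623 + 29757 + 236091 + 171502 = 1628329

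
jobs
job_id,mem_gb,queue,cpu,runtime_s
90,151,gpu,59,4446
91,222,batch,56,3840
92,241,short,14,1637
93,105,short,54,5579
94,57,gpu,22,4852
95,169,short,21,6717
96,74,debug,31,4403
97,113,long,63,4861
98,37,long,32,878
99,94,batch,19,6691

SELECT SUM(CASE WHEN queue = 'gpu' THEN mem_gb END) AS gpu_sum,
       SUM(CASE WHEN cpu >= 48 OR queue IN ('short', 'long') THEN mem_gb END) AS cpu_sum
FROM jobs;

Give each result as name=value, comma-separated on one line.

gpu_sum=208, cpu_sum=1038

[gpu_sum: queue = 'gpu']
job_id=90: ✓ → 151
job_id=91: ✗
job_id=92: ✗
job_id=93: ✗
job_id=94: ✓ → 57
job_id=95: ✗
job_id=96: ✗
job_id=97: ✗
job_id=98: ✗
job_id=99: ✗
gpu_sum = 151 + 57 = 208
—
[cpu_sum: cpu >= 48 OR queue IN ('short', 'long')]
job_id=90: ✓ → 151
job_id=91: ✓ → 222
job_id=92: ✓ → 241
job_id=93: ✓ → 105
job_id=94: ✗
job_id=95: ✓ → 169
job_id=96: ✗
job_id=97: ✓ → 113
job_id=98: ✓ → 37
job_id=99: ✗
cpu_sum = 151 + 222 + 241 + 105 + 169 + 113 + 37 = 1038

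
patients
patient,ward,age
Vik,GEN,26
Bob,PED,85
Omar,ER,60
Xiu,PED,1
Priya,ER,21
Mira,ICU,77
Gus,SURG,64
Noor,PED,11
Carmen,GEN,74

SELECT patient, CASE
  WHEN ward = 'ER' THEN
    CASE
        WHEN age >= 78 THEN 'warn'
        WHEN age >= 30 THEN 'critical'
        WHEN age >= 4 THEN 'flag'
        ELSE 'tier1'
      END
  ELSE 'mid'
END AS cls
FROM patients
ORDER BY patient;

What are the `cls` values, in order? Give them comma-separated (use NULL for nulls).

patient=Bob: ward='PED' → outer ELSE → mid
patient=Carmen: ward='GEN' → outer ELSE → mid
patient=Gus: ward='SURG' → outer ELSE → mid
patient=Mira: ward='ICU' → outer ELSE → mid
patient=Noor: ward='PED' → outer ELSE → mid
patient=Omar: ward='ER' → inner[age >= 30] → critical
patient=Priya: ward='ER' → inner[age >= 4] → flag
patient=Vik: ward='GEN' → outer ELSE → mid
patient=Xiu: ward='PED' → outer ELSE → mid

mid, mid, mid, mid, mid, critical, flag, mid, mid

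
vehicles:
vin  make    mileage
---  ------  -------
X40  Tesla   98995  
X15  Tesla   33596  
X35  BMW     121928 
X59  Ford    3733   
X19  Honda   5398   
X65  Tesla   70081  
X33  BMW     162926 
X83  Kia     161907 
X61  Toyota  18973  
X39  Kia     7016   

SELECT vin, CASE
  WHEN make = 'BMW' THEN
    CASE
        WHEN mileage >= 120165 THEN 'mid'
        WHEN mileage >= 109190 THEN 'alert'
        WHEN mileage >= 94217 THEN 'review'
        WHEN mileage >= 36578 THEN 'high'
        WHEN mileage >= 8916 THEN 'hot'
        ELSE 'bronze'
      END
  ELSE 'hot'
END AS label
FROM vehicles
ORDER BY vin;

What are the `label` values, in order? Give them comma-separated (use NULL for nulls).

vin=X15: make='Tesla' → outer ELSE → hot
vin=X19: make='Honda' → outer ELSE → hot
vin=X33: make='BMW' → inner[mileage >= 120165] → mid
vin=X35: make='BMW' → inner[mileage >= 120165] → mid
vin=X39: make='Kia' → outer ELSE → hot
vin=X40: make='Tesla' → outer ELSE → hot
vin=X59: make='Ford' → outer ELSE → hot
vin=X61: make='Toyota' → outer ELSE → hot
vin=X65: make='Tesla' → outer ELSE → hot
vin=X83: make='Kia' → outer ELSE → hot

hot, hot, mid, mid, hot, hot, hot, hot, hot, hot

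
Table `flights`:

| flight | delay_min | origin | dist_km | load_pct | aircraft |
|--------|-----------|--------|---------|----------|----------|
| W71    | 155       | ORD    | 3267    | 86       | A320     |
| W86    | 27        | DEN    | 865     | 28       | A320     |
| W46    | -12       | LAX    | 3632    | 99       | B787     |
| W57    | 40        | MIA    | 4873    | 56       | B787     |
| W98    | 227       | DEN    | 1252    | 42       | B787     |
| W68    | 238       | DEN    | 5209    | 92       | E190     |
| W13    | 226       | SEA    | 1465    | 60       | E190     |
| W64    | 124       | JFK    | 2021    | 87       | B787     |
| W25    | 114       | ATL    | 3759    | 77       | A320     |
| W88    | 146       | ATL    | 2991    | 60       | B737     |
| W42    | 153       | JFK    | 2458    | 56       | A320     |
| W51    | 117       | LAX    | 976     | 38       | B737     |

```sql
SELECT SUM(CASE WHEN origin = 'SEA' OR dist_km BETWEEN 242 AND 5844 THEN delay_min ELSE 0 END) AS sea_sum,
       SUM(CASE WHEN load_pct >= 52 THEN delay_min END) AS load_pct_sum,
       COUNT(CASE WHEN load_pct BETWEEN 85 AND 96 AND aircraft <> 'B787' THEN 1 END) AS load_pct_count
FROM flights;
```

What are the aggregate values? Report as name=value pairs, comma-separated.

[sea_sum: origin = 'SEA' OR dist_km BETWEEN 242 AND 5844]
flight=W71: ✓ → 155
flight=W86: ✓ → 27
flight=W46: ✓ → -12
flight=W57: ✓ → 40
flight=W98: ✓ → 227
flight=W68: ✓ → 238
flight=W13: ✓ → 226
flight=W64: ✓ → 124
flight=W25: ✓ → 114
flight=W88: ✓ → 146
flight=W42: ✓ → 153
flight=W51: ✓ → 117
sea_sum = 155 + 27 + -12 + 40 + 227 + 238 + 226 + 124 + 114 + 146 + 153 + 117 = 1555
—
[load_pct_sum: load_pct >= 52]
flight=W71: ✓ → 155
flight=W86: ✗
flight=W46: ✓ → -12
flight=W57: ✓ → 40
flight=W98: ✗
flight=W68: ✓ → 238
flight=W13: ✓ → 226
flight=W64: ✓ → 124
flight=W25: ✓ → 114
flight=W88: ✓ → 146
flight=W42: ✓ → 153
flight=W51: ✗
load_pct_sum = 155 + -12 + 40 + 238 + 226 + 124 + 114 + 146 + 153 = 1184
—
[load_pct_count: load_pct BETWEEN 85 AND 96 AND aircraft <> 'B787']
flight=W71: ✓ → 1
flight=W86: ✗
flight=W46: ✗
flight=W57: ✗
flight=W98: ✗
flight=W68: ✓ → 1
flight=W13: ✗
flight=W64: ✗
flight=W25: ✗
flight=W88: ✗
flight=W42: ✗
flight=W51: ✗
load_pct_count = COUNT(1, 1) = 2

sea_sum=1555, load_pct_sum=1184, load_pct_count=2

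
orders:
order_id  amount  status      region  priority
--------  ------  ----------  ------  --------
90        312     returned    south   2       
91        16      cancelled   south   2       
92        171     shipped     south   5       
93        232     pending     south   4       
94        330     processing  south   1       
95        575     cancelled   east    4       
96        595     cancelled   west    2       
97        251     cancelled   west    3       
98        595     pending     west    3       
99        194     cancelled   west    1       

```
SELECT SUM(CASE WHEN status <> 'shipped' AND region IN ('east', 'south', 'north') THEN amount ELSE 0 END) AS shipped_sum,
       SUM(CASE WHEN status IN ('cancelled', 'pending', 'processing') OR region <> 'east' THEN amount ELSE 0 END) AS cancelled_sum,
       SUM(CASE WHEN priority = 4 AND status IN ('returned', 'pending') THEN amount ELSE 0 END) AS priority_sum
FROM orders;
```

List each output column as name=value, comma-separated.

[shipped_sum: status <> 'shipped' AND region IN ('east', 'south', 'north')]
order_id=90: ✓ → 312
order_id=91: ✓ → 16
order_id=92: ✗
order_id=93: ✓ → 232
order_id=94: ✓ → 330
order_id=95: ✓ → 575
order_id=96: ✗
order_id=97: ✗
order_id=98: ✗
order_id=99: ✗
shipped_sum = 312 + 16 + 232 + 330 + 575 = 1465
—
[cancelled_sum: status IN ('cancelled', 'pending', 'processing') OR region <> 'east']
order_id=90: ✓ → 312
order_id=91: ✓ → 16
order_id=92: ✓ → 171
order_id=93: ✓ → 232
order_id=94: ✓ → 330
order_id=95: ✓ → 575
order_id=96: ✓ → 595
order_id=97: ✓ → 251
order_id=98: ✓ → 595
order_id=99: ✓ → 194
cancelled_sum = 312 + 16 + 171 + 232 + 330 + 575 + 595 + 251 + 595 + 194 = 3271
—
[priority_sum: priority = 4 AND status IN ('returned', 'pending')]
order_id=90: ✗
order_id=91: ✗
order_id=92: ✗
order_id=93: ✓ → 232
order_id=94: ✗
order_id=95: ✗
order_id=96: ✗
order_id=97: ✗
order_id=98: ✗
order_id=99: ✗
priority_sum = 232

shipped_sum=1465, cancelled_sum=3271, priority_sum=232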